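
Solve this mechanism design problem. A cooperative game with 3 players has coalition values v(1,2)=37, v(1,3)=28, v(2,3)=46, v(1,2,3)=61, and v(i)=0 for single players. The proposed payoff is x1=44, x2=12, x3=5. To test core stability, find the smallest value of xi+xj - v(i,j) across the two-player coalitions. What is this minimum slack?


Step 1: Slack for coalition (1,2): x1+x2 - v12 = 56 - 37 = 19
Step 2: Slack for coalition (1,3): x1+x3 - v13 = 49 - 28 = 21
Step 3: Slack for coalition (2,3): x2+x3 - v23 = 17 - 46 = -29
Step 4: Minimum slack = min(19, 21, -29) = -29, attained by (2,3); coalition (2,3) can block (slack < 0), so the allocation is not in the core

-29


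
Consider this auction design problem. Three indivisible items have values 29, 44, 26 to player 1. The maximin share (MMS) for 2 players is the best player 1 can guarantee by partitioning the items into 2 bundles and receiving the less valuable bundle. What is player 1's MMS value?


Step 1: Item values = 29, 44, 26
Step 2: Enumerate all 2-bundle partitions and take the smaller bundle:
  Partition 1: {29} vs {44,26} -> bundles 29, 70; min = 29
  Partition 2: {44} vs {29,26} -> bundles 44, 55; min = 44
  Partition 3: {26} vs {29,44} -> bundles 26, 73; min = 26
Step 3: MMS = max(29, 44, 26) = 44

44


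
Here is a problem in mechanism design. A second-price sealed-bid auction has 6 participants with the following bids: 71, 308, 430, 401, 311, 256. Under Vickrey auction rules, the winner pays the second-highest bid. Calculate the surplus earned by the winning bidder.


Step 1: Sort bids in descending order: 430, 401, 311, 308, 256, 71
Step 2: The winning bid is the highest: 430
Step 3: The payment equals the second-highest bid: 401
Step 4: Surplus = winner's bid - payment = 430 - 401 = 29

29


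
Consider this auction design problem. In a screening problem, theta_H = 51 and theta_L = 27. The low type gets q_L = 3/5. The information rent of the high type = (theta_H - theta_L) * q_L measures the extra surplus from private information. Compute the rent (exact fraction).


Step 1: theta_H - theta_L = 51 - 27 = 24
Step 2: Information rent = (theta_H - theta_L) * q_L
Step 3: = 24 * 3/5
Step 4: = 72/5

72/5


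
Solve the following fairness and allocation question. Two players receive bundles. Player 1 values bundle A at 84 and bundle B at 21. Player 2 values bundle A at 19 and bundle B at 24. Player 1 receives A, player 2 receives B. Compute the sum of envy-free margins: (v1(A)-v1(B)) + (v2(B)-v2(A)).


Step 1: Player 1's margin = v1(A) - v1(B) = 84 - 21 = 63
Step 2: Player 2's margin = v2(B) - v2(A) = 24 - 19 = 5
Step 3: Total margin = 63 + 5 = 68

68


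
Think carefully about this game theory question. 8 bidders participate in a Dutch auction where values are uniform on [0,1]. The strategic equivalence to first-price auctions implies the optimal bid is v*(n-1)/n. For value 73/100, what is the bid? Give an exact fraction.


Step 1: Dutch auctions are strategically equivalent to first-price auctions
Step 2: The equilibrium bid is b(v) = v*(n-1)/n
Step 3: b = 73/100 * 7/8
Step 4: b = 511/800

511/800


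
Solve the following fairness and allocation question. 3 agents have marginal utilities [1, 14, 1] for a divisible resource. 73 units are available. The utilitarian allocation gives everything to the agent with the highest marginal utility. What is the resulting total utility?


Step 1: The marginal utilities are [1, 14, 1]
Step 2: The highest marginal utility is 14
Step 3: All 73 units go to that agent
Step 4: Total utility = 14 * 73 = 1022

1022


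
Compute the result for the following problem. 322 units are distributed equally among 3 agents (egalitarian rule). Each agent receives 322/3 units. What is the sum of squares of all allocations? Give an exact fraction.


Step 1: Each agent's share = 322/3
Step 2: Square of each share = (322/3)^2 = 103684/9
Step 3: Sum of squares = 3 * 103684/9 = 103684/3

103684/3


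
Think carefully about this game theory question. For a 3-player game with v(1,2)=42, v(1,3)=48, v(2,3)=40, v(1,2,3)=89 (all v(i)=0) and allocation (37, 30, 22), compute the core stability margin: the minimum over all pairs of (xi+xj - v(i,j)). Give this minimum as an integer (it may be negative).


Step 1: Slack for coalition (1,2): x1+x2 - v12 = 67 - 42 = 25
Step 2: Slack for coalition (1,3): x1+x3 - v13 = 59 - 48 = 11
Step 3: Slack for coalition (2,3): x2+x3 - v23 = 52 - 40 = 12
Step 4: Minimum slack = min(25, 11, 12) = 11, attained by (1,3); no pair can gain by deviating, so the allocation is in the core

11


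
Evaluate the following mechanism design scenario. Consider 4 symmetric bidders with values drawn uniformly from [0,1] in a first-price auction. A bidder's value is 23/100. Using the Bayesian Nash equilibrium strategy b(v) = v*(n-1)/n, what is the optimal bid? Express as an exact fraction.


Step 1: The symmetric BNE bidding function is b(v) = v * (n-1) / n
Step 2: Substitute v = 23/100 and n = 4
Step 3: b = 23/100 * 3/4
Step 4: b = 69/400

69/400


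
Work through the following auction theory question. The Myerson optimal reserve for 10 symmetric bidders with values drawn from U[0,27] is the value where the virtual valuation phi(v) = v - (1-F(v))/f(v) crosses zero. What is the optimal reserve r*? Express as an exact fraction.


Step 1: For U[0,27], F(v) = v/27 and f(v) = 1/27
Step 2: phi(v) = v - (1 - v/27)/(1/27) = v - (27 - v) = 2v - 27
Step 3: Set phi(r*) = 0: 2r* - 27 = 0
Step 4: r* = 27/2 (the number of bidders n = 10 does not enter)

27/2


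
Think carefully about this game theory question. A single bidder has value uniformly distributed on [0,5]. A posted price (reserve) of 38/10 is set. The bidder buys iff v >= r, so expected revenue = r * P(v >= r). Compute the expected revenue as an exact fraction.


Step 1: Posted price r = 19/5, value support [0,5]
Step 2: P(v >= r) = (5 - 19/5)/5 = 6/25
Step 3: Expected revenue = r * P(v >= r) = 19/5 * 6/25
Step 4: Revenue = 114/125

114/125


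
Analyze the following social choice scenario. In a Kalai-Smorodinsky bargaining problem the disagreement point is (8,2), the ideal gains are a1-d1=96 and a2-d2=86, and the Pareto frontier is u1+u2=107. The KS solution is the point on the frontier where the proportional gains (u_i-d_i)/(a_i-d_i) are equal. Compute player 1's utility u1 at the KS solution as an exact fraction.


Step 1: At the KS point, (u1-d1)/r1 = (u2-d2)/r2 = t and u1+u2 = 107
Step 2: u1 = d1 + r1*t and u2 = d2 + r2*t, so (d1 + r1*t) + (d2 + r2*t) = 107
Step 3: t = (107 - 8 - 2)/(96 + 86) = 97/182
Step 4: u1 = d1 + r1*t = 8 + 96 * 97/182 = 5384/91
Step 5: (Check: u2 = d2 + r2*t = 4353/91; u1+u2 = 5384/91 + 4353/91 = 107, on the frontier.)

5384/91


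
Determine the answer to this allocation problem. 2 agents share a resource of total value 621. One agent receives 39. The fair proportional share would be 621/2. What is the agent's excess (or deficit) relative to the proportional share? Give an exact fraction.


Step 1: Proportional share = 621/2
Step 2: Agent's actual allocation = 39
Step 3: Excess = 39 - 621/2 = -543/2

-543/2


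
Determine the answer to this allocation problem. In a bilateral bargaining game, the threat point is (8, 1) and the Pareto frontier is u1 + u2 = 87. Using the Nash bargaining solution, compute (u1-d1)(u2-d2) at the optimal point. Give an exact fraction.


Step 1: The Nash solution splits surplus symmetrically above the disagreement point
Step 2: u1 = (total + d1 - d2)/2 = (87 + 8 - 1)/2 = 47
Step 3: u2 = (total - d1 + d2)/2 = (87 - 8 + 1)/2 = 40
Step 4: Nash product = (47 - 8) * (40 - 1)
Step 5: = 39 * 39 = 1521

1521


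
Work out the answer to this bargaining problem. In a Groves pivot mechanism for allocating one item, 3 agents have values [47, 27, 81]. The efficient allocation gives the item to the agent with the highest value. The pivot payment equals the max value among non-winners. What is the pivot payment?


Step 1: The efficient winner is agent 2 with value 81
Step 2: Other agents' values: [47, 27]
Step 3: Pivot payment = max(others) = 47
Step 4: The winner pays 47

47


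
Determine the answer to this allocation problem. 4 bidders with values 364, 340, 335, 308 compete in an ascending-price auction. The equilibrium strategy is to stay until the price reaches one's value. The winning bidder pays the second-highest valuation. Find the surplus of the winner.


Step 1: Identify the highest value: 364
Step 2: Identify the second-highest value: 340
Step 3: The final price = second-highest value = 340
Step 4: Surplus = 364 - 340 = 24

24


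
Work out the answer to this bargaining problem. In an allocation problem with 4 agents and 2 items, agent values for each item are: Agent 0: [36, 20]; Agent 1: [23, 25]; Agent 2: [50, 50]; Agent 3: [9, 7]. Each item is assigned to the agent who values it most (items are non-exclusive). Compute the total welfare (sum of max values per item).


Step 1: For each item, find the maximum value among all agents.
Step 2: Item 0 -> Agent 2 (value 50)
Step 3: Item 1 -> Agent 2 (value 50)
Step 4: Total welfare = 50 + 50 = 100

100


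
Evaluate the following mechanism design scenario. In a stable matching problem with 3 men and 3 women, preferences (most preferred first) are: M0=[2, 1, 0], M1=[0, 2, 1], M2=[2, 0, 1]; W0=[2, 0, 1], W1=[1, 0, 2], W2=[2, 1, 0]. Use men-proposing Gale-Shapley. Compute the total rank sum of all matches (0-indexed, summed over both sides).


Step 1: Run Gale-Shapley (men propose, women hold best offer):
  M0 proposes to W2; she accepts
  M1 proposes to W0; she accepts
  M2 proposes to W2; she switches from M0
  M0 proposes to W1; she accepts
Step 2: Final matching: W0-M1, W1-M0, W2-M2
Step 3: 0-indexed ranks (man's rank of his match, then woman's): 0 + 2 + 1 + 1 + 0 + 0
Step 4: Total rank sum = 4

4


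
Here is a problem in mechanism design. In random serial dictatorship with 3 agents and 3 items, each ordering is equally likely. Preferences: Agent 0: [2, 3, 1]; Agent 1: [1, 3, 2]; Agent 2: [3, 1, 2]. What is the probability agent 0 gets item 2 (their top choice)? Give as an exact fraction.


Step 1: Agent 0 wants item 2
Step 2: There are 6 possible orderings of agents
Step 3: In 6 orderings, agent 0 gets item 2
Step 4: Probability = 6/6 = 1

1


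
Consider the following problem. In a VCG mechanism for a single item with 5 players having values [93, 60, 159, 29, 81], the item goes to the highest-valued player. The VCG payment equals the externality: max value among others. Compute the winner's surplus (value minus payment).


Step 1: The winner is the agent with the highest value: agent 2 with value 159
Step 2: Values of other agents: [93, 60, 29, 81]
Step 3: VCG payment = max of others' values = 93
Step 4: Surplus = 159 - 93 = 66

66


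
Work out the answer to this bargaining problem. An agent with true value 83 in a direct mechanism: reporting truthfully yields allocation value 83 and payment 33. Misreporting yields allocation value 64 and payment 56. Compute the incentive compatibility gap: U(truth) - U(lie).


Step 1: U(truth) = value - payment = 83 - 33 = 50
Step 2: U(lie) = allocation - payment = 64 - 56 = 8
Step 3: IC gap = 50 - 8 = 42

42


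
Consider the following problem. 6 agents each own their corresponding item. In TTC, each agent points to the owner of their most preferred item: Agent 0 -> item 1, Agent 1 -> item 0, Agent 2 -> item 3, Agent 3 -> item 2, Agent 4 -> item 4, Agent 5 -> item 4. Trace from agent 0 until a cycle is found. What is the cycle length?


Step 1: Trace the pointer graph from agent 0: 0 -> 1 -> 0
Step 2: A cycle is detected when we revisit agent 0
Step 3: The cycle is: 0 -> 1 -> 0
Step 4: Cycle length = 2

2


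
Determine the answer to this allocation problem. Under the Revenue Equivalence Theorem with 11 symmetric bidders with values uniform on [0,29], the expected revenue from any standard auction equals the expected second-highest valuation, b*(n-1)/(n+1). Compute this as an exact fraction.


Step 1: By Revenue Equivalence, expected revenue = b*(n-1)/(n+1)
Step 2: Substituting n = 11, b = 29
Step 3: Revenue = 29*(11-1)/(11+1) = 29*10/12
Step 4: Revenue = 290/12 = 145/6

145/6


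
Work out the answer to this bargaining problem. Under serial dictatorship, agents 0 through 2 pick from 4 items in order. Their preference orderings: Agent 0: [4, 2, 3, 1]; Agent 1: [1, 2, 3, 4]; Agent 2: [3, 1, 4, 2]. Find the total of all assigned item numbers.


Step 1: Agent 0 picks item 4
Step 2: Agent 1 picks item 1
Step 3: Agent 2 picks item 3
Step 4: Sum = 4 + 1 + 3 = 8

8


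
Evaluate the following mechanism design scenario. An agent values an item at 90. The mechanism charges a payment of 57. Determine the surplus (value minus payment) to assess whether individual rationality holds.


Step 1: Surplus = value - payment = 90 - 57 = 33
Step 2: IR is satisfied (surplus >= 0)

33


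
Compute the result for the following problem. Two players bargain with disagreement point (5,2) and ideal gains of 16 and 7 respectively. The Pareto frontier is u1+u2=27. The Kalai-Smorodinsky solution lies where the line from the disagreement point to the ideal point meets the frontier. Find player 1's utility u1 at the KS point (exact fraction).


Step 1: At the KS point, (u1-d1)/r1 = (u2-d2)/r2 = t and u1+u2 = 27
Step 2: u1 = d1 + r1*t and u2 = d2 + r2*t, so (d1 + r1*t) + (d2 + r2*t) = 27
Step 3: t = (27 - 5 - 2)/(16 + 7) = 20/23
Step 4: u1 = d1 + r1*t = 5 + 16 * 20/23 = 435/23
Step 5: (Check: u2 = d2 + r2*t = 186/23; u1+u2 = 435/23 + 186/23 = 27, on the frontier.)

435/23


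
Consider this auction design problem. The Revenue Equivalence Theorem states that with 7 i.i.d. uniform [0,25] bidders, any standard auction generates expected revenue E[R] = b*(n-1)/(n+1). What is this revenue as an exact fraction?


Step 1: By Revenue Equivalence, expected revenue = b*(n-1)/(n+1)
Step 2: Substituting n = 7, b = 25
Step 3: Revenue = 25*(7-1)/(7+1) = 25*6/8
Step 4: Revenue = 150/8 = 75/4

75/4


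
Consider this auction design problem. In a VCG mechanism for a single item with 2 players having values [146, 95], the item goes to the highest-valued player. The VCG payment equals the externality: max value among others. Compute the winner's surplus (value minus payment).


Step 1: The winner is the agent with the highest value: agent 0 with value 146
Step 2: Values of other agents: [95]
Step 3: VCG payment = max of others' values = 95
Step 4: Surplus = 146 - 95 = 51

51


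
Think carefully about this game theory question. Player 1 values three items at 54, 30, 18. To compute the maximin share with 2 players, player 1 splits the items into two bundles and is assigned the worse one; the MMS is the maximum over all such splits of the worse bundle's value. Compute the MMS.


Step 1: Item values = 54, 30, 18
Step 2: Enumerate all 2-bundle partitions and take the smaller bundle:
  Partition 1: {54} vs {30,18} -> bundles 54, 48; min = 48
  Partition 2: {30} vs {54,18} -> bundles 30, 72; min = 30
  Partition 3: {18} vs {54,30} -> bundles 18, 84; min = 18
Step 3: MMS = max(48, 30, 18) = 48

48


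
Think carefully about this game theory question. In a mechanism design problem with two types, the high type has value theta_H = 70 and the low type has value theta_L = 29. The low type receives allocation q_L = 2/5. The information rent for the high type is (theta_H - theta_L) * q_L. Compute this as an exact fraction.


Step 1: theta_H - theta_L = 70 - 29 = 41
Step 2: Information rent = (theta_H - theta_L) * q_L
Step 3: = 41 * 2/5
Step 4: = 82/5

82/5


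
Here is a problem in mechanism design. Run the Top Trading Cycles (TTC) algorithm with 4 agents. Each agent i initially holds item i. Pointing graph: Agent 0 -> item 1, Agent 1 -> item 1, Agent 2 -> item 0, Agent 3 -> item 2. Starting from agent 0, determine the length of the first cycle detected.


Step 1: Trace the pointer graph from agent 0: 0 -> 1 -> 1
Step 2: A cycle is detected when we revisit agent 1
Step 3: The cycle is: 1 -> 1
Step 4: Cycle length = 1

1


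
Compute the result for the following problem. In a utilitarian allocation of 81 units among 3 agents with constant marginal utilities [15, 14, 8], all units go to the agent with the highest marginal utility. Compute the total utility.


Step 1: The marginal utilities are [15, 14, 8]
Step 2: The highest marginal utility is 15
Step 3: All 81 units go to that agent
Step 4: Total utility = 15 * 81 = 1215

1215


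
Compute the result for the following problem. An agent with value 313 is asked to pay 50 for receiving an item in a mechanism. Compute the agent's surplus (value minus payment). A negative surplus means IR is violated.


Step 1: Surplus = value - payment = 313 - 50 = 263
Step 2: IR is satisfied (surplus >= 0)

263


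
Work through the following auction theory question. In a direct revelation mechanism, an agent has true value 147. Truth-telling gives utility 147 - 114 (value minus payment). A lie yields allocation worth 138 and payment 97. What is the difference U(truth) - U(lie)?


Step 1: U(truth) = value - payment = 147 - 114 = 33
Step 2: U(lie) = allocation - payment = 138 - 97 = 41
Step 3: IC gap = 33 - 41 = -8

-8


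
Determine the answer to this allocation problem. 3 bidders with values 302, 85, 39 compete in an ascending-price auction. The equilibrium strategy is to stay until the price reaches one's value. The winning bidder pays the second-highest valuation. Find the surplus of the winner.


Step 1: Identify the highest value: 302
Step 2: Identify the second-highest value: 85
Step 3: The final price = second-highest value = 85
Step 4: Surplus = 302 - 85 = 217

217


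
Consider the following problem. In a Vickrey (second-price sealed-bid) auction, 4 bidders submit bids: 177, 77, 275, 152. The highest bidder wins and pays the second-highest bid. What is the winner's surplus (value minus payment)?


Step 1: Sort bids in descending order: 275, 177, 152, 77
Step 2: The winning bid is the highest: 275
Step 3: The payment equals the second-highest bid: 177
Step 4: Surplus = winner's bid - payment = 275 - 177 = 98

98


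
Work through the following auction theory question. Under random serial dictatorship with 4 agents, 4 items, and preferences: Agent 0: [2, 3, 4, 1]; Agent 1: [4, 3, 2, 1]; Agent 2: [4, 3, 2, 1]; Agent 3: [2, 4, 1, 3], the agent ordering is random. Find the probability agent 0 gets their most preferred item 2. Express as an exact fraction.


Step 1: Agent 0 wants item 2
Step 2: There are 24 possible orderings of agents
Step 3: In 12 orderings, agent 0 gets item 2
Step 4: Probability = 12/24 = 1/2

1/2


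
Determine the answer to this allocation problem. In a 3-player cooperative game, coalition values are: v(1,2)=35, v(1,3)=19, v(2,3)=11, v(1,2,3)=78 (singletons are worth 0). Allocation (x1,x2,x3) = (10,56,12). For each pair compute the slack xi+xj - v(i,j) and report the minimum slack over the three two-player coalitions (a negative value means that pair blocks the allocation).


Step 1: Slack for coalition (1,2): x1+x2 - v12 = 66 - 35 = 31
Step 2: Slack for coalition (1,3): x1+x3 - v13 = 22 - 19 = 3
Step 3: Slack for coalition (2,3): x2+x3 - v23 = 68 - 11 = 57
Step 4: Minimum slack = min(31, 3, 57) = 3, attained by (1,3); no pair can gain by deviating, so the allocation is in the core

3


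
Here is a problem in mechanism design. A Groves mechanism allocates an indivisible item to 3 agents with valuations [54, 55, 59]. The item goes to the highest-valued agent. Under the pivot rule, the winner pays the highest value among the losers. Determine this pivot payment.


Step 1: The efficient winner is agent 2 with value 59
Step 2: Other agents' values: [54, 55]
Step 3: Pivot payment = max(others) = 55
Step 4: The winner pays 55

55


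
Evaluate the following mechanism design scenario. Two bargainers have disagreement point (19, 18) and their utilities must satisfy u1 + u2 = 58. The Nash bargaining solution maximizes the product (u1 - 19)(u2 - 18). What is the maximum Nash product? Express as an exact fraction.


Step 1: The Nash solution splits surplus symmetrically above the disagreement point
Step 2: u1 = (total + d1 - d2)/2 = (58 + 19 - 18)/2 = 59/2
Step 3: u2 = (total - d1 + d2)/2 = (58 - 19 + 18)/2 = 57/2
Step 4: Nash product = (59/2 - 19) * (57/2 - 18)
Step 5: = 21/2 * 21/2 = 441/4

441/4


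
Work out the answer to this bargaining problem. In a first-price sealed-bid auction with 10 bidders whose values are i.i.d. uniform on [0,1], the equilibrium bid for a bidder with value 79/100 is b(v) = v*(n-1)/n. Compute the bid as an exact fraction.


Step 1: The symmetric BNE bidding function is b(v) = v * (n-1) / n
Step 2: Substitute v = 79/100 and n = 10
Step 3: b = 79/100 * 9/10
Step 4: b = 711/1000

711/1000


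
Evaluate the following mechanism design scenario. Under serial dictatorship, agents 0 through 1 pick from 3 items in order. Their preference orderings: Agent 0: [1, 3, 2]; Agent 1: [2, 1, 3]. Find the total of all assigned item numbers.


Step 1: Agent 0 picks item 1
Step 2: Agent 1 picks item 2
Step 3: Sum = 1 + 2 = 3

3


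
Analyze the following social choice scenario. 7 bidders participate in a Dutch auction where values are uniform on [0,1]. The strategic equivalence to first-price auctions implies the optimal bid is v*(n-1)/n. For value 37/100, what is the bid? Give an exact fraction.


Step 1: Dutch auctions are strategically equivalent to first-price auctions
Step 2: The equilibrium bid is b(v) = v*(n-1)/n
Step 3: b = 37/100 * 6/7
Step 4: b = 111/350

111/350


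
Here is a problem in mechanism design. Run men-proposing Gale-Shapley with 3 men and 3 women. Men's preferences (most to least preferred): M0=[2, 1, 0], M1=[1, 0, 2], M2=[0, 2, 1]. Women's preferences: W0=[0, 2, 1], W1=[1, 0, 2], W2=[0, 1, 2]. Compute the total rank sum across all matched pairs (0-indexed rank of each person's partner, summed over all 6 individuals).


Step 1: Run Gale-Shapley (men propose, women hold best offer):
  M0 proposes to W2; she accepts
  M1 proposes to W1; she accepts
  M2 proposes to W0; she accepts
Step 2: Final matching: W0-M2, W1-M1, W2-M0
Step 3: 0-indexed ranks (man's rank of his match, then woman's): 0 + 1 + 0 + 0 + 0 + 0
Step 4: Total rank sum = 1

1


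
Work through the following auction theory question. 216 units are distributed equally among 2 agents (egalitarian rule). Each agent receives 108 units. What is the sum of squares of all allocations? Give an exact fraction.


Step 1: Each agent's share = 216/2 = 108
Step 2: Square of each share = (108)^2 = 11664
Step 3: Sum of squares = 2 * 11664 = 23328

23328


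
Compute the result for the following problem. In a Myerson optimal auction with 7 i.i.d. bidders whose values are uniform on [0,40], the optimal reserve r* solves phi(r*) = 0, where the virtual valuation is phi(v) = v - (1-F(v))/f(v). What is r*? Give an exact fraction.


Step 1: For U[0,40], F(v) = v/40 and f(v) = 1/40
Step 2: phi(v) = v - (1 - v/40)/(1/40) = v - (40 - v) = 2v - 40
Step 3: Set phi(r*) = 0: 2r* - 40 = 0
Step 4: r* = 40/2 = 20 (the number of bidders n = 7 does not enter)

20


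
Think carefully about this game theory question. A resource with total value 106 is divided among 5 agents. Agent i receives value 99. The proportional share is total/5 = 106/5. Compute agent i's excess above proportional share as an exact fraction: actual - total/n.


Step 1: Proportional share = 106/5
Step 2: Agent's actual allocation = 99
Step 3: Excess = 99 - 106/5 = 389/5

389/5


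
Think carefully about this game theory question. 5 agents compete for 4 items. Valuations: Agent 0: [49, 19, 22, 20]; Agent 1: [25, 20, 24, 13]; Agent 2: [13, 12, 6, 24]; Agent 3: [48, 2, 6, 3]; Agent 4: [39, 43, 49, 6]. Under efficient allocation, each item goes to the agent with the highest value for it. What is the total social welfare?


Step 1: For each item, find the maximum value among all agents.
Step 2: Item 0 -> Agent 0 (value 49)
Step 3: Item 1 -> Agent 4 (value 43)
Step 4: Item 2 -> Agent 4 (value 49)
Step 5: Item 3 -> Agent 2 (value 24)
Step 6: Total welfare = 49 + 43 + 49 + 24 = 165

165


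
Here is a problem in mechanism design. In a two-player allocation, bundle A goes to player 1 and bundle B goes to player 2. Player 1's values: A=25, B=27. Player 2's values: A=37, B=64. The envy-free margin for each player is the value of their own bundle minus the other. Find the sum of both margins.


Step 1: Player 1's margin = v1(A) - v1(B) = 25 - 27 = -2
Step 2: Player 2's margin = v2(B) - v2(A) = 64 - 37 = 27
Step 3: Total margin = -2 + 27 = 25

25


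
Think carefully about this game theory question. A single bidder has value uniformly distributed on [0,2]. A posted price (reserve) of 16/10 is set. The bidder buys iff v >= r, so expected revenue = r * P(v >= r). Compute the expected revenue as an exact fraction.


Step 1: Posted price r = 8/5, value support [0,2]
Step 2: P(v >= r) = (2 - 8/5)/2 = 1/5
Step 3: Expected revenue = r * P(v >= r) = 8/5 * 1/5
Step 4: Revenue = 8/25

8/25


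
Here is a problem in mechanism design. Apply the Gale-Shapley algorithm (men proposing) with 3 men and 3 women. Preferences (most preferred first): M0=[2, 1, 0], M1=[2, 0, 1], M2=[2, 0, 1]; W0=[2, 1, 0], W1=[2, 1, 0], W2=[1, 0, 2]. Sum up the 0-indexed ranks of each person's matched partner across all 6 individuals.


Step 1: Run Gale-Shapley (men propose, women hold best offer):
  M0 proposes to W2; she accepts
  M1 proposes to W2; she switches from M0
  M2 proposes to W2; rejected
  M2 proposes to W0; she accepts
  M0 proposes to W1; she accepts
Step 2: Final matching: W0-M2, W1-M0, W2-M1
Step 3: 0-indexed ranks (man's rank of his match, then woman's): 1 + 0 + 1 + 2 + 0 + 0
Step 4: Total rank sum = 4

4


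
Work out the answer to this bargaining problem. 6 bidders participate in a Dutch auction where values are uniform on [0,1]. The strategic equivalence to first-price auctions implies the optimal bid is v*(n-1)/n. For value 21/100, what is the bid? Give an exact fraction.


Step 1: Dutch auctions are strategically equivalent to first-price auctions
Step 2: The equilibrium bid is b(v) = v*(n-1)/n
Step 3: b = 21/100 * 5/6
Step 4: b = 7/40

7/40


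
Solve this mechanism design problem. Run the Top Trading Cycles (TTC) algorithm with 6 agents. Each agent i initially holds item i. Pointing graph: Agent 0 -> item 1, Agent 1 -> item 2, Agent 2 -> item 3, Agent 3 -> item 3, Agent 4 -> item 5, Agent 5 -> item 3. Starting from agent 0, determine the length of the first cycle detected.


Step 1: Trace the pointer graph from agent 0: 0 -> 1 -> 2 -> 3 -> 3
Step 2: A cycle is detected when we revisit agent 3
Step 3: The cycle is: 3 -> 3
Step 4: Cycle length = 1

1


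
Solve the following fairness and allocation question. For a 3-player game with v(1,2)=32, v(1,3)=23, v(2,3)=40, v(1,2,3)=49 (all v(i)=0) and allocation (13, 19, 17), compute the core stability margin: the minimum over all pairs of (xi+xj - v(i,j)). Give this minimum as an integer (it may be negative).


Step 1: Slack for coalition (1,2): x1+x2 - v12 = 32 - 32 = 0
Step 2: Slack for coalition (1,3): x1+x3 - v13 = 30 - 23 = 7
Step 3: Slack for coalition (2,3): x2+x3 - v23 = 36 - 40 = -4
Step 4: Minimum slack = min(0, 7, -4) = -4, attained by (2,3); coalition (2,3) can block (slack < 0), so the allocation is not in the core

-4


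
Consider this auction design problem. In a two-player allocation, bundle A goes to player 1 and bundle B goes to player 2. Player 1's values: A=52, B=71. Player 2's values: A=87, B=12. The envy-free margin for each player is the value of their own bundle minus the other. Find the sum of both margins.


Step 1: Player 1's margin = v1(A) - v1(B) = 52 - 71 = -19
Step 2: Player 2's margin = v2(B) - v2(A) = 12 - 87 = -75
Step 3: Total margin = -19 + -75 = -94

-94


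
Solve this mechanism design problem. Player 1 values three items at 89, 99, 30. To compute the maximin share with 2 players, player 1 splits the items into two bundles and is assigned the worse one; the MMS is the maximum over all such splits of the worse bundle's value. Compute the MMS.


Step 1: Item values = 89, 99, 30
Step 2: Enumerate all 2-bundle partitions and take the smaller bundle:
  Partition 1: {89} vs {99,30} -> bundles 89, 129; min = 89
  Partition 2: {99} vs {89,30} -> bundles 99, 119; min = 99
  Partition 3: {30} vs {89,99} -> bundles 30, 188; min = 30
Step 3: MMS = max(89, 99, 30) = 99

99


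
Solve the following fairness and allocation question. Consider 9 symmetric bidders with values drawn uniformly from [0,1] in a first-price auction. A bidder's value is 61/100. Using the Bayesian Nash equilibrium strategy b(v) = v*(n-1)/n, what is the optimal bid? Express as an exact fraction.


Step 1: The symmetric BNE bidding function is b(v) = v * (n-1) / n
Step 2: Substitute v = 61/100 and n = 9
Step 3: b = 61/100 * 8/9
Step 4: b = 122/225

122/225


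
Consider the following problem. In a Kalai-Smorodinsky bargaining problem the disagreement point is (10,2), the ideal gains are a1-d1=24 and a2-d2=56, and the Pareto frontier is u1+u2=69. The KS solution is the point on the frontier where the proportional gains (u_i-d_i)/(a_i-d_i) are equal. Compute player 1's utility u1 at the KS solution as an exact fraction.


Step 1: At the KS point, (u1-d1)/r1 = (u2-d2)/r2 = t and u1+u2 = 69
Step 2: u1 = d1 + r1*t and u2 = d2 + r2*t, so (d1 + r1*t) + (d2 + r2*t) = 69
Step 3: t = (69 - 10 - 2)/(24 + 56) = 57/80
Step 4: u1 = d1 + r1*t = 10 + 24 * 57/80 = 271/10
Step 5: (Check: u2 = d2 + r2*t = 419/10; u1+u2 = 271/10 + 419/10 = 69, on the frontier.)

271/10


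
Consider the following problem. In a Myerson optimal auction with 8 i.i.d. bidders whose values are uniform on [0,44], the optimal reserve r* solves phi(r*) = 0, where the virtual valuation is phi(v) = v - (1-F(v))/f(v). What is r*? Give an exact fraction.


Step 1: For U[0,44], F(v) = v/44 and f(v) = 1/44
Step 2: phi(v) = v - (1 - v/44)/(1/44) = v - (44 - v) = 2v - 44
Step 3: Set phi(r*) = 0: 2r* - 44 = 0
Step 4: r* = 44/2 = 22 (the number of bidders n = 8 does not enter)

22


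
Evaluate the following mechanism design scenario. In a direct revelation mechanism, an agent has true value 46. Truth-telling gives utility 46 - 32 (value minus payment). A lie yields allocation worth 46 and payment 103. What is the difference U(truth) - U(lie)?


Step 1: U(truth) = value - payment = 46 - 32 = 14
Step 2: U(lie) = allocation - payment = 46 - 103 = -57
Step 3: IC gap = 14 - (-57) = 71

71


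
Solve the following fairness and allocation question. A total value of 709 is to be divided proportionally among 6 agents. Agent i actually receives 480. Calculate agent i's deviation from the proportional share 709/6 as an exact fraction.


Step 1: Proportional share = 709/6
Step 2: Agent's actual allocation = 480
Step 3: Excess = 480 - 709/6 = 2171/6

2171/6


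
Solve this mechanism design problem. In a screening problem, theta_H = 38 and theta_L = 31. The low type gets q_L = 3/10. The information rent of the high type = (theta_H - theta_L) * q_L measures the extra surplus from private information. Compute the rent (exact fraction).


Step 1: theta_H - theta_L = 38 - 31 = 7
Step 2: Information rent = (theta_H - theta_L) * q_L
Step 3: = 7 * 3/10
Step 4: = 21/10

21/10


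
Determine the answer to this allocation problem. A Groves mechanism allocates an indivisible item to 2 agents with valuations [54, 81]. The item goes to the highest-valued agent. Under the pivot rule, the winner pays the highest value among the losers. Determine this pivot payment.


Step 1: The efficient winner is agent 1 with value 81
Step 2: Other agents' values: [54]
Step 3: Pivot payment = max(others) = 54
Step 4: The winner pays 54

54


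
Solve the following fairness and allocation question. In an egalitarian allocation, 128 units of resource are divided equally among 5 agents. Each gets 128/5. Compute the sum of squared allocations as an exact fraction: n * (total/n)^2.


Step 1: Each agent's share = 128/5
Step 2: Square of each share = (128/5)^2 = 16384/25
Step 3: Sum of squares = 5 * 16384/25 = 16384/5

16384/5


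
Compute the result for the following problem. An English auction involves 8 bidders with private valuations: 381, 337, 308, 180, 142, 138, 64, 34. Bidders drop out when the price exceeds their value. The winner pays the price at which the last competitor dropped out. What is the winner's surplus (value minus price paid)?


Step 1: Identify the highest value: 381
Step 2: Identify the second-highest value: 337
Step 3: The final price = second-highest value = 337
Step 4: Surplus = 381 - 337 = 44

44


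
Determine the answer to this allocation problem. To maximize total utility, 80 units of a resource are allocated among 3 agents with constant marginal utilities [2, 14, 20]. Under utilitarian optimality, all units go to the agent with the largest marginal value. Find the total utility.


Step 1: The marginal utilities are [2, 14, 20]
Step 2: The highest marginal utility is 20
Step 3: All 80 units go to that agent
Step 4: Total utility = 20 * 80 = 1600

1600


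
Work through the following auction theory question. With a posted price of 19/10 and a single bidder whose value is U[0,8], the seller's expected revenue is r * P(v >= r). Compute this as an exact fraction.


Step 1: Posted price r = 19/10, value support [0,8]
Step 2: P(v >= r) = (8 - 19/10)/8 = 61/80
Step 3: Expected revenue = r * P(v >= r) = 19/10 * 61/80
Step 4: Revenue = 1159/800

1159/800


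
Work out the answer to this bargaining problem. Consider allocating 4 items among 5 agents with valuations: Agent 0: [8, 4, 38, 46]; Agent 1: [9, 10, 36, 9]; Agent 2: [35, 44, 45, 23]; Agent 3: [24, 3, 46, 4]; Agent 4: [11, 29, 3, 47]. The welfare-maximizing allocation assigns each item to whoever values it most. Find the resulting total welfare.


Step 1: For each item, find the maximum value among all agents.
Step 2: Item 0 -> Agent 2 (value 35)
Step 3: Item 1 -> Agent 2 (value 44)
Step 4: Item 2 -> Agent 3 (value 46)
Step 5: Item 3 -> Agent 4 (value 47)
Step 6: Total welfare = 35 + 44 + 46 + 47 = 172

172


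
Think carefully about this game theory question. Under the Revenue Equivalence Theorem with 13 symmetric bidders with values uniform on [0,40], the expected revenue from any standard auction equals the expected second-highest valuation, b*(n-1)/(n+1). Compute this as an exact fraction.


Step 1: By Revenue Equivalence, expected revenue = b*(n-1)/(n+1)
Step 2: Substituting n = 13, b = 40
Step 3: Revenue = 40*(13-1)/(13+1) = 40*12/14
Step 4: Revenue = 480/14 = 240/7

240/7


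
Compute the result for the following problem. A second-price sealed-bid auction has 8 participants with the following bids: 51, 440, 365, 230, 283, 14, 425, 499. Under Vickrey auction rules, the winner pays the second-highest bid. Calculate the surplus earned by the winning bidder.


Step 1: Sort bids in descending order: 499, 440, 425, 365, 283, 230, 51, 14
Step 2: The winning bid is the highest: 499
Step 3: The payment equals the second-highest bid: 440
Step 4: Surplus = winner's bid - payment = 499 - 440 = 59

59


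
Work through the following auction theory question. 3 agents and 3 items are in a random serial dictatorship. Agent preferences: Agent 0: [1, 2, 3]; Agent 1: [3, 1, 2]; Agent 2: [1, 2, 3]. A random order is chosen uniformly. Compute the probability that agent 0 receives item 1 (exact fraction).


Step 1: Agent 0 wants item 1
Step 2: There are 6 possible orderings of agents
Step 3: In 3 orderings, agent 0 gets item 1
Step 4: Probability = 3/6 = 1/2

1/2


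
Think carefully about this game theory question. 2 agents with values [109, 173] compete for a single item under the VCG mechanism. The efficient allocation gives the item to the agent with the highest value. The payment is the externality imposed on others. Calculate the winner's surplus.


Step 1: The winner is the agent with the highest value: agent 1 with value 173
Step 2: Values of other agents: [109]
Step 3: VCG payment = max of others' values = 109
Step 4: Surplus = 173 - 109 = 64

64


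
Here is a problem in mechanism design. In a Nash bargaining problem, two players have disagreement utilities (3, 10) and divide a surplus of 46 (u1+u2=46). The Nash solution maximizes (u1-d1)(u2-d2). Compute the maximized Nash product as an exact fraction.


Step 1: The Nash solution splits surplus symmetrically above the disagreement point
Step 2: u1 = (total + d1 - d2)/2 = (46 + 3 - 10)/2 = 39/2
Step 3: u2 = (total - d1 + d2)/2 = (46 - 3 + 10)/2 = 53/2
Step 4: Nash product = (39/2 - 3) * (53/2 - 10)
Step 5: = 33/2 * 33/2 = 1089/4

1089/4


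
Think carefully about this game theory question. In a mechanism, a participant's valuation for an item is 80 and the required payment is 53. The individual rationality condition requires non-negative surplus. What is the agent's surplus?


Step 1: Surplus = value - payment = 80 - 53 = 27
Step 2: IR is satisfied (surplus >= 0)

27


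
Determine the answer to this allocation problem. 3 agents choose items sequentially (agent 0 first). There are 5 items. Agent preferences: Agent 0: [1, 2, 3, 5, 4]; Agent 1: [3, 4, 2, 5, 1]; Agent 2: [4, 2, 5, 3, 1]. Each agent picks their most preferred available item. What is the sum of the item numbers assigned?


Step 1: Agent 0 picks item 1
Step 2: Agent 1 picks item 3
Step 3: Agent 2 picks item 4
Step 4: Sum = 1 + 3 + 4 = 8

8


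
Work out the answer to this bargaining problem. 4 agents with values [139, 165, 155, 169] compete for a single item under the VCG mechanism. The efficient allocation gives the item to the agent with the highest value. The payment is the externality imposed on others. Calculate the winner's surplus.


Step 1: The winner is the agent with the highest value: agent 3 with value 169
Step 2: Values of other agents: [139, 165, 155]
Step 3: VCG payment = max of others' values = 165
Step 4: Surplus = 169 - 165 = 4

4


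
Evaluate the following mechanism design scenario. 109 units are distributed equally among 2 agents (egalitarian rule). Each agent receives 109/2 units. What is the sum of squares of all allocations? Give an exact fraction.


Step 1: Each agent's share = 109/2
Step 2: Square of each share = (109/2)^2 = 11881/4
Step 3: Sum of squares = 2 * 11881/4 = 11881/2

11881/2


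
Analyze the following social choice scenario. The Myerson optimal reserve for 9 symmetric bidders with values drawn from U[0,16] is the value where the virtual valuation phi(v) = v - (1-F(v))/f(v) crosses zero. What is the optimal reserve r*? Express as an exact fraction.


Step 1: For U[0,16], F(v) = v/16 and f(v) = 1/16
Step 2: phi(v) = v - (1 - v/16)/(1/16) = v - (16 - v) = 2v - 16
Step 3: Set phi(r*) = 0: 2r* - 16 = 0
Step 4: r* = 16/2 = 8 (the number of bidders n = 9 does not enter)

8


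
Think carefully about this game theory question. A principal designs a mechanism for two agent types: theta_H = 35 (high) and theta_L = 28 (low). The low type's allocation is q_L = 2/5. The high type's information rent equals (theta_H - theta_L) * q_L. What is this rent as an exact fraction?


Step 1: theta_H - theta_L = 35 - 28 = 7
Step 2: Information rent = (theta_H - theta_L) * q_L
Step 3: = 7 * 2/5
Step 4: = 14/5

14/5


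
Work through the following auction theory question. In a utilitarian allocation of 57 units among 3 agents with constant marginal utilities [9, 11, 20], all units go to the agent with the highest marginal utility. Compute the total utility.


Step 1: The marginal utilities are [9, 11, 20]
Step 2: The highest marginal utility is 20
Step 3: All 57 units go to that agent
Step 4: Total utility = 20 * 57 = 1140

1140


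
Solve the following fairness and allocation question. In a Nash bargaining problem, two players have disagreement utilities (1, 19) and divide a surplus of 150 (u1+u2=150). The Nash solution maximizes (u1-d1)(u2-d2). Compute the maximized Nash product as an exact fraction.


Step 1: The Nash solution splits surplus symmetrically above the disagreement point
Step 2: u1 = (total + d1 - d2)/2 = (150 + 1 - 19)/2 = 66
Step 3: u2 = (total - d1 + d2)/2 = (150 - 1 + 19)/2 = 84
Step 4: Nash product = (66 - 1) * (84 - 19)
Step 5: = 65 * 65 = 4225

4225
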